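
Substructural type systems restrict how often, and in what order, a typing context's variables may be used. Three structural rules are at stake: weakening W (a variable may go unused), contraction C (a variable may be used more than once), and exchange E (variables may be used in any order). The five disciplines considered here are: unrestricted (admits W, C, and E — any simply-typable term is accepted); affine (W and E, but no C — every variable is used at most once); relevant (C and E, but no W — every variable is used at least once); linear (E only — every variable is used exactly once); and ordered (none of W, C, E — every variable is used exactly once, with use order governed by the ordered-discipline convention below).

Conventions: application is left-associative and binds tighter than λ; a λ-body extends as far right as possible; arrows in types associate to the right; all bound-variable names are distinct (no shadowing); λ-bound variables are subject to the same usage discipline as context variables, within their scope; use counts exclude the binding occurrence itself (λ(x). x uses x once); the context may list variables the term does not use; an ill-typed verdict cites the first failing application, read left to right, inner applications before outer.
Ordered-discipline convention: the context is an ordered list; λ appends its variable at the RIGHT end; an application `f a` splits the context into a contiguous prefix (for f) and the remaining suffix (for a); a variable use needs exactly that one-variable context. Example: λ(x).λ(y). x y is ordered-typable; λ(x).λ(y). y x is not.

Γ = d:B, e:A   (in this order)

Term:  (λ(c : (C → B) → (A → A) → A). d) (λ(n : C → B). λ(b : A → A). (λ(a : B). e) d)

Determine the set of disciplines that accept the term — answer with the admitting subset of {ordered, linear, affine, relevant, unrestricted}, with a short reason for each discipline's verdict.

admitted in: unrestricted
use counts: d: 2; e: 1; c (bound): 0; n (bound): 0; b (bound): 0; a (bound): 0
order of uses: d, e, d
typing: well-typed — term : B
ordered: ✗, uses contraction: d ×2; c, n, b, a left unused
linear: ✗, uses contraction: d ×2; c, n, b, a left unused
affine: ✗, uses contraction: d ×2
relevant: ✗, c, n, b, a left unused
unrestricted: ✓, type-checks (B) and nothing is barred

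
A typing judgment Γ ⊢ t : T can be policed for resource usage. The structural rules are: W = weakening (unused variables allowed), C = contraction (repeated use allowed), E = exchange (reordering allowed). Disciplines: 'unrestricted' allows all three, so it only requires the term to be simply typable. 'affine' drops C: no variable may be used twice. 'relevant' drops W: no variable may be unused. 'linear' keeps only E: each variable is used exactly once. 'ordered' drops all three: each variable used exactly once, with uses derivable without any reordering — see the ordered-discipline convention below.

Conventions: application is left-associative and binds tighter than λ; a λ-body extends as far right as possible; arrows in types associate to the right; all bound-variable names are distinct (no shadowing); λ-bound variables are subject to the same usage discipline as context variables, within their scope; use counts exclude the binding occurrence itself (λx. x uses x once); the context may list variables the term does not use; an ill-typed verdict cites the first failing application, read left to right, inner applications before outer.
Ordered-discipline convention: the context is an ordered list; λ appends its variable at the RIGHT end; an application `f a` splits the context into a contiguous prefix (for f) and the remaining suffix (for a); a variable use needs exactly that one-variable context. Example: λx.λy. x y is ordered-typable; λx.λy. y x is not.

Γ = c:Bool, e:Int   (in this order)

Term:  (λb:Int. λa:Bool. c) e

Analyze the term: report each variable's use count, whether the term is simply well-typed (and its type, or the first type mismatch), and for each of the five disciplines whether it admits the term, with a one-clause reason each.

usage: c: 1×, e: 1×, b (λ-bound): 0×, a (λ-bound): 0×
use order (left to right): c, e
typing: well-typed at Bool -> Bool
ordered ✗ (unused: b, a — weakening required)
linear ✗ (unused: b, a — weakening required)
affine ✓ (none of c, e, b, a used more than once)
relevant ✗ (unused: b, a — weakening required)
unrestricted ✓ (type-checks (Bool -> Bool) and nothing is barred)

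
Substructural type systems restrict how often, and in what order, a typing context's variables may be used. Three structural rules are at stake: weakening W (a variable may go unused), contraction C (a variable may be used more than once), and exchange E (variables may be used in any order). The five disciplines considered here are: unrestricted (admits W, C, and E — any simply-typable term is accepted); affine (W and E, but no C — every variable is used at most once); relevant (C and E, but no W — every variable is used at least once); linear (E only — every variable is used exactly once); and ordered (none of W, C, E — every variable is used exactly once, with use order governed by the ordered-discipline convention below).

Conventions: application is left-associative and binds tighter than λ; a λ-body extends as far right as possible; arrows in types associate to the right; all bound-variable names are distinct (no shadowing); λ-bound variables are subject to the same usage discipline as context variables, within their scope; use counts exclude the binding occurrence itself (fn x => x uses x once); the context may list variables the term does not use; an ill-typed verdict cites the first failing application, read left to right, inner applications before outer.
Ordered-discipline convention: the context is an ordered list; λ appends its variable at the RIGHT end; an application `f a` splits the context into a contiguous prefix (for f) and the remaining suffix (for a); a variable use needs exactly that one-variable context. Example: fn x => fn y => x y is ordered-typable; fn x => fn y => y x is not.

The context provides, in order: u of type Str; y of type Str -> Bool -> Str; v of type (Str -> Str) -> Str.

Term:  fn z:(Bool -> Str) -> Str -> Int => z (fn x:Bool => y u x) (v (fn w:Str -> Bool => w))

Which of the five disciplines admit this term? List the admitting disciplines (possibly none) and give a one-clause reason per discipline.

admitting disciplines: none
usage: u: 1, y: 1, v: 1, z (bound): 1, x (bound): 1, w (bound): 1
left-to-right use order: z, y, u, x, v, w
typing: ill-typed: a function awaiting Str -> Str gets (Str -> Bool) -> Str -> Bool
ordered ✗ (fails simple typing)
linear ✗ (a type mismatch blocks all five)
affine ✗ (the type mismatch rejects it)
relevant ✗ (not simply typable)
unrestricted ✗ (fails simple typing)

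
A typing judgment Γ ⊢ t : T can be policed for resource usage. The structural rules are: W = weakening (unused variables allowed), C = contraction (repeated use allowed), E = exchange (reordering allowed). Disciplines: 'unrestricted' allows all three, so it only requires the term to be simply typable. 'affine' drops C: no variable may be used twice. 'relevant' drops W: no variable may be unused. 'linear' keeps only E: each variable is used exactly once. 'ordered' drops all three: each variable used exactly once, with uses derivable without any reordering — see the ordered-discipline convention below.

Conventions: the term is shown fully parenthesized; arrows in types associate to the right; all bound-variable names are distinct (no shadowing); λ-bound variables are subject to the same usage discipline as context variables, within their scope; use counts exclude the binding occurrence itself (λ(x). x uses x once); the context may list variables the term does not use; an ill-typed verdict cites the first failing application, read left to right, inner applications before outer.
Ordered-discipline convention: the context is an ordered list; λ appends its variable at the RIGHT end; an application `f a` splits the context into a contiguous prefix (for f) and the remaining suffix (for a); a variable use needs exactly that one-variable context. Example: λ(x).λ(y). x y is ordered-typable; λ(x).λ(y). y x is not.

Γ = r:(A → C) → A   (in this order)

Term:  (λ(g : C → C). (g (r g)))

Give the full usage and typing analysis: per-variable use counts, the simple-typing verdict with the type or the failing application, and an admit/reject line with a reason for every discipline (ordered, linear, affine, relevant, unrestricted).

use counts: r=1, g (bound)=2
uses in reading order: g, r, g
typing: ill-typed: a function awaiting A → C gets C → C
ordered ✗ (the type mismatch rejects it)
linear ✗ (not simply typable)
affine ✗ (fails simple typing)
relevant ✗ (a type mismatch blocks all five)
unrestricted ✗ (the type mismatch rejects it)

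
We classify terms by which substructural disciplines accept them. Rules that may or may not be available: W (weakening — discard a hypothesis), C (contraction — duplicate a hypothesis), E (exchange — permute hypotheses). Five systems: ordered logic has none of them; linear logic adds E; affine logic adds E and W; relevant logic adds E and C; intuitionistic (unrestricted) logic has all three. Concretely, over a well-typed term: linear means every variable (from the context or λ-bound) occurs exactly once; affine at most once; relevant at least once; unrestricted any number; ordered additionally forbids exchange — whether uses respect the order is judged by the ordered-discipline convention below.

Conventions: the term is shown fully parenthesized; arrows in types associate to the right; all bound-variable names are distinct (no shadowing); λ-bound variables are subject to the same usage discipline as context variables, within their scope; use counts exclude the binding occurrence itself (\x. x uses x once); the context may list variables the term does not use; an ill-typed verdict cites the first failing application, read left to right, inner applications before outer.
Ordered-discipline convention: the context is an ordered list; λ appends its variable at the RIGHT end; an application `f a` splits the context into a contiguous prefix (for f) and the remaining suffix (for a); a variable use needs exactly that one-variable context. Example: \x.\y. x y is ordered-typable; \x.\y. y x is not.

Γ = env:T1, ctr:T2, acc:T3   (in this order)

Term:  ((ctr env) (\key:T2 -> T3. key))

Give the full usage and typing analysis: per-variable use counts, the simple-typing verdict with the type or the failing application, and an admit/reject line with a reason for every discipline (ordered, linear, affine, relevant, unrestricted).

counts: env=1; ctr=1; acc=0; key (bound)=1
left-to-right use order: ctr, env, key
typing: ill-typed: non-arrow in function slot: T2
ordered ✗ (fails simple typing)
linear ✗ (a type mismatch blocks all five)
affine ✗ (the type mismatch rejects it)
relevant ✗ (not simply typable)
unrestricted ✗ (fails simple typing)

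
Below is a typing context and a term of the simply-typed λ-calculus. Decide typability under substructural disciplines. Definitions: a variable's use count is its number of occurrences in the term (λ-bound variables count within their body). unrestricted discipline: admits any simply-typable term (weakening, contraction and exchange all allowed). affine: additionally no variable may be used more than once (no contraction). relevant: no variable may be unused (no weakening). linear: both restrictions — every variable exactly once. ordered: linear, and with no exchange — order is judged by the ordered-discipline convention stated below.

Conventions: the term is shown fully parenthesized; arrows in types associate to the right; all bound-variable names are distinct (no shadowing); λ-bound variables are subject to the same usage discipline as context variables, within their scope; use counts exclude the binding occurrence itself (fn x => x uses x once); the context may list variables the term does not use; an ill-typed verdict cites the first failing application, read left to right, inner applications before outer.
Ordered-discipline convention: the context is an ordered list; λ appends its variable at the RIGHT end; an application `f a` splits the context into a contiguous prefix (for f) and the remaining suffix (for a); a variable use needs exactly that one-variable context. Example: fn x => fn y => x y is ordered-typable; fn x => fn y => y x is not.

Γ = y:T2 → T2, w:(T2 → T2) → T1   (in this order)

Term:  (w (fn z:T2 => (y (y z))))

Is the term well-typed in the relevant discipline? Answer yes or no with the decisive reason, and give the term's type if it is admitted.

yes — y, w, z: all used, weakening unneeded; term : T1
use counts: y: 2×, w: 1×, z (λ-bound): 1×
left-to-right use order: w, y, y, z
typing: well-typed — term : T1
all disciplines: ordered ✗ · linear ✗ · affine ✗ · relevant ✓ · unrestricted ✓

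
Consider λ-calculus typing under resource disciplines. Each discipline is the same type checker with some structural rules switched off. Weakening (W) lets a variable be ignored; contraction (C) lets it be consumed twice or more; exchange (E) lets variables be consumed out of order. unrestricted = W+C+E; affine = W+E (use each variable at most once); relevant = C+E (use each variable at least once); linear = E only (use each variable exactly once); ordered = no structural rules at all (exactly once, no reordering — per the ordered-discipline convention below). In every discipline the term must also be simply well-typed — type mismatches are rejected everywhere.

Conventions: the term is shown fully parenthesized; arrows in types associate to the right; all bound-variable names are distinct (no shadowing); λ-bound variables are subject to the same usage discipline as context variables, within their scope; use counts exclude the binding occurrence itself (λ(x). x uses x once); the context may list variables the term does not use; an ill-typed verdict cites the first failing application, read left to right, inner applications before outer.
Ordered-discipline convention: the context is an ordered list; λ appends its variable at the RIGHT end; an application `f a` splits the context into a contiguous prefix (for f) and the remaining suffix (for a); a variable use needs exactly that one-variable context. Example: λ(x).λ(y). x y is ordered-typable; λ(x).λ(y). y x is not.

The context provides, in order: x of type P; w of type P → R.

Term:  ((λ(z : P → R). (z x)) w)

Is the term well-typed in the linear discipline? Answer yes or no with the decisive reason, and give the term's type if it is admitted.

yes — each of x, w, z used exactly once; term : R
usage: x: 1×, w: 1×, z (bound): 1×
order of uses: z, x, w
typing: the term checks, with type R
across the five disciplines: ordered ✗ · linear ✓ · affine ✓ · relevant ✓ · unrestricted ✓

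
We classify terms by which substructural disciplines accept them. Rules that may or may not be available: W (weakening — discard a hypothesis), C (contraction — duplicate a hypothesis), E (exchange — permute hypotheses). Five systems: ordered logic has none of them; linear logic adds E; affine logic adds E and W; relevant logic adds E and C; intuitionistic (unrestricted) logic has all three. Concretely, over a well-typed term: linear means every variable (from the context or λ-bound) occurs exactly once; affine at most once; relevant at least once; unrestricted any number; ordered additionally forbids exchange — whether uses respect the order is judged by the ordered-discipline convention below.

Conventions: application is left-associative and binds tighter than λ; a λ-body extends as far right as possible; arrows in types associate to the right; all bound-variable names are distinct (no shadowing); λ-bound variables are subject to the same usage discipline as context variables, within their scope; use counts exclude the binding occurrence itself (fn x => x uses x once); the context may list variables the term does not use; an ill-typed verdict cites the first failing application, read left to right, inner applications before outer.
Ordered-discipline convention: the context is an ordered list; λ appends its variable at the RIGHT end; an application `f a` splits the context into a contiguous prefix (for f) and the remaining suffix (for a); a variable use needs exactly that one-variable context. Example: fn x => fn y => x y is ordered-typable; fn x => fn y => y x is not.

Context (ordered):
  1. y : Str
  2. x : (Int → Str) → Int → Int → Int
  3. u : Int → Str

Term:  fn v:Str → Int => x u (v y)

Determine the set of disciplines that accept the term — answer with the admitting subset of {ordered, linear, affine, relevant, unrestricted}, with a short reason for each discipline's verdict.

accepted by: linear, affine, relevant, unrestricted
variable uses: y ×1; x ×1; u ×1; v (λ-bound) ×1
left-to-right use order: x, u, v, y
typing: the term checks, with type (Str → Int) → Int → Int
ordered: ✗, no ordered split (uses run x, u, v, y)
linear: ✓, exactly-once usage across y, x, u, v
affine: ✓, no duplicate uses among y, x, u, v
relevant: ✓, y, x, u, v: all used, weakening unneeded
unrestricted: ✓, typability at (Str → Int) → Int → Int is all that's needed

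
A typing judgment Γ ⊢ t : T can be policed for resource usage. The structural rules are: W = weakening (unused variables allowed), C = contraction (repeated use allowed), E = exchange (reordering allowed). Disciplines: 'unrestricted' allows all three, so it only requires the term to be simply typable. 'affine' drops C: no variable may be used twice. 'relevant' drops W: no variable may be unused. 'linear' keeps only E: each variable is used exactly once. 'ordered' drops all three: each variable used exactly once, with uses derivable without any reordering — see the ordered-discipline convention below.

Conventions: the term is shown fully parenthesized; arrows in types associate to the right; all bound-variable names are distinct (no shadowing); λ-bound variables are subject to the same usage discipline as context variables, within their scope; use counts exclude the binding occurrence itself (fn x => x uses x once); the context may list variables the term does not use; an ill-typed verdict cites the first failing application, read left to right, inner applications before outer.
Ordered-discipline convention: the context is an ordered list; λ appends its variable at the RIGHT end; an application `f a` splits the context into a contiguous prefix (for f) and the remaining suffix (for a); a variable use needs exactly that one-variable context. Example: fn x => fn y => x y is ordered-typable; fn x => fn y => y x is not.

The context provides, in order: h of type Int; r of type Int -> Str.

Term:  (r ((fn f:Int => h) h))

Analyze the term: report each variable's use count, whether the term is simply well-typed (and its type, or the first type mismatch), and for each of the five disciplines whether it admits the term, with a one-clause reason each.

variable uses: h: 2, r: 1, f (bound): 0
left-to-right use order: r, h, h
typing: ✓ — Str
ordered: ✗, h ×2 used more than once (contraction); f left unused
linear: ✗, h ×2 used more than once (contraction); f left unused
affine: ✗, h ×2 used more than once (contraction)
relevant: ✗, f left unused
unrestricted: ✓, typability at Str is all that's needed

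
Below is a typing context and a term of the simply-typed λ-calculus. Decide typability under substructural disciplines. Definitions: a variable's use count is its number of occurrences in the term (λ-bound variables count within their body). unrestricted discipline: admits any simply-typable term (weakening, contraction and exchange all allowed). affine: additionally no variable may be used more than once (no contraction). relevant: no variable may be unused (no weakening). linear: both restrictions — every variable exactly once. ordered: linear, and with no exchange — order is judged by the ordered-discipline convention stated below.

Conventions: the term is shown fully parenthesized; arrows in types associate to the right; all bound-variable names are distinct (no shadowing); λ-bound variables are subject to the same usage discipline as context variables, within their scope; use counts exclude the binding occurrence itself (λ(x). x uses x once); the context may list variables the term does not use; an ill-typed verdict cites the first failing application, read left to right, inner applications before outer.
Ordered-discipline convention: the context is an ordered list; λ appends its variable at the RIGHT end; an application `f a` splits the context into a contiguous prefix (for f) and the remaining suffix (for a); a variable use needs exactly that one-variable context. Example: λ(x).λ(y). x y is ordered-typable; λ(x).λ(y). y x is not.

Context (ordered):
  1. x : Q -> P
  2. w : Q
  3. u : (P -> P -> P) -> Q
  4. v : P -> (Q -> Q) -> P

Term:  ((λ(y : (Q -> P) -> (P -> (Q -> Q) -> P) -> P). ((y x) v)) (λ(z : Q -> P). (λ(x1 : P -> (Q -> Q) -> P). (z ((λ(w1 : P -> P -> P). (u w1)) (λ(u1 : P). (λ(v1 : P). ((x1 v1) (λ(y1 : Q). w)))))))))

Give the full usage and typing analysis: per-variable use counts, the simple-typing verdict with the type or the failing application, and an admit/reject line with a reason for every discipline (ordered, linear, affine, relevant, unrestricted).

variable uses: x=1, w=1, u=1, v=1, y (bound)=1, z (bound)=1, x1 (bound)=1, w1 (bound)=1, u1 (bound)=0, v1 (bound)=1, y1 (bound)=0
uses in reading order: y, x, v, z, u, w1, x1, v1, w
typing: ✓ — P
ordered: ✗ — u1, y1 never used (weakening)
linear: ✗ — u1, y1 never used (weakening)
affine: ✓ — at most one use each (x, w, u, v, y, z, x1, w1, u1, v1, y1)
relevant: ✗ — u1, y1 never used (weakening)
unrestricted: ✓ — simply typable at P; W, C, E all held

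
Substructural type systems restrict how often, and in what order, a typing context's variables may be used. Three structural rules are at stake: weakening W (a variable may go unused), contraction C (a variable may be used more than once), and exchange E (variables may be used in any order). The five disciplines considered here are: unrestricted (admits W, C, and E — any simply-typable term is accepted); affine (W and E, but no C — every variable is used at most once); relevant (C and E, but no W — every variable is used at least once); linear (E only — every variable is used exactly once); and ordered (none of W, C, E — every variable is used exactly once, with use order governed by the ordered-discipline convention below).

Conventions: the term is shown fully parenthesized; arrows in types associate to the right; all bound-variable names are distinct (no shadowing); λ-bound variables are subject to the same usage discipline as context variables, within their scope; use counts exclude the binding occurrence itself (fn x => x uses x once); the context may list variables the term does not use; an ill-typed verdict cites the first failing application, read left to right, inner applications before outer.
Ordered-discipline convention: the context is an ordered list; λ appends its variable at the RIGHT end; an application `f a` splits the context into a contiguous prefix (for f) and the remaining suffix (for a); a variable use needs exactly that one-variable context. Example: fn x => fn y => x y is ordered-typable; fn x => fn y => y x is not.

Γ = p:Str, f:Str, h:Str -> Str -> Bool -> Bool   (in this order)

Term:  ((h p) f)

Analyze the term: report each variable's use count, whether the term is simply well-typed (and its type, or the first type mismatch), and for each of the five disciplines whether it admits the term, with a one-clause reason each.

usage: p: 1×, f: 1×, h: 1×
use order (left to right): h, p, f
typing: ✓ — Bool -> Bool
ordered: ✗ — no ordered split (uses run h, p, f)
linear: ✓ — p, f, h: one use apiece
affine: ✓ — no duplicate uses among p, f, h
relevant: ✓ — none of p, f, h goes unused
unrestricted: ✓ — typability at Bool -> Bool is all that's needed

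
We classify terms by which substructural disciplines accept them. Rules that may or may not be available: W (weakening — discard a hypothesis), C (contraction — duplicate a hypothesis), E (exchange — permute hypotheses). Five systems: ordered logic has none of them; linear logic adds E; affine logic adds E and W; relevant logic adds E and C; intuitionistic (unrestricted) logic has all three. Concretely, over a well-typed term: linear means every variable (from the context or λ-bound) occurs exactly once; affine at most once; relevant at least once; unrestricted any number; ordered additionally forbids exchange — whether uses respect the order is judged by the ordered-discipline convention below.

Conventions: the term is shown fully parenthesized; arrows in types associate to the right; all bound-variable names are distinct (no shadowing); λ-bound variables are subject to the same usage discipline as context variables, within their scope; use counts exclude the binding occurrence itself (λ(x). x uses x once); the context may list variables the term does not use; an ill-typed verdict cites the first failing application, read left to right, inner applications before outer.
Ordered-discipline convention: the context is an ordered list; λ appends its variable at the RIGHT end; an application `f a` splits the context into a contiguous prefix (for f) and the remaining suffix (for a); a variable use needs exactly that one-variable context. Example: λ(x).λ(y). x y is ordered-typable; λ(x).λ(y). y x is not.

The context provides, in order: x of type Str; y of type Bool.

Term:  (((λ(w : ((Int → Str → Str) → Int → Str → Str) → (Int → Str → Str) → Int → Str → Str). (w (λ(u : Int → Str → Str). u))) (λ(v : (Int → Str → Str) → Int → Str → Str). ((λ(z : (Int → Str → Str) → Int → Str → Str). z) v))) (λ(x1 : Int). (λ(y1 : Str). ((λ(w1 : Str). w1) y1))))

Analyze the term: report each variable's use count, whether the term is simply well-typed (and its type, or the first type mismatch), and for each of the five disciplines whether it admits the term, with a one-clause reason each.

use counts: x: 0, y: 0, w (bound): 1, u (bound): 1, v (bound): 1, z (bound): 1, x1 (bound): 0, y1 (bound): 1, w1 (bound): 1
left-to-right use order: w, u, z, v, w1, y1
typing: the term checks, with type Int → Str → Str
ordered: ✗ — unused: x, y, x1 — weakening required
linear: ✗ — unused: x, y, x1 — weakening required
affine: ✓ — at most one use each (x, y, w, u, v, z, x1, y1, w1)
relevant: ✗ — unused: x, y, x1 — weakening required
unrestricted: ✓ — typability at Int → Str → Str is all that's needed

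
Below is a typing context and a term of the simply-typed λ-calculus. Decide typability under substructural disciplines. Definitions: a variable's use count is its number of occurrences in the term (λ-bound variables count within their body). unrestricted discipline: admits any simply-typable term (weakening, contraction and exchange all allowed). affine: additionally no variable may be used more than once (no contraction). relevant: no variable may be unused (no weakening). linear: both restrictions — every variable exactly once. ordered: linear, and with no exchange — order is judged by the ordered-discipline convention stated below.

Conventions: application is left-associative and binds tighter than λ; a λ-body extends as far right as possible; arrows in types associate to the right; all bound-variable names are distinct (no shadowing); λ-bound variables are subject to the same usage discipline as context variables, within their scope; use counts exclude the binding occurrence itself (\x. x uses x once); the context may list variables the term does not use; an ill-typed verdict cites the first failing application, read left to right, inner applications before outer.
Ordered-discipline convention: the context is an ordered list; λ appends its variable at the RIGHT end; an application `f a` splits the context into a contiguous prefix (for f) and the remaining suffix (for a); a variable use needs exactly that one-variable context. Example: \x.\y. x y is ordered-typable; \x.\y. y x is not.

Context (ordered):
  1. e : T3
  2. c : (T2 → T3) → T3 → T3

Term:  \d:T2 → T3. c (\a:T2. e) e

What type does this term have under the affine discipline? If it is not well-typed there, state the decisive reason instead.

not well-typed under affine — needs contraction — e ×2
use counts: e: 2, c: 1, d (λ-bound): 0, a (λ-bound): 0
uses in reading order: c, e, e
typing: well-typed — term : (T2 → T3) → T3
all disciplines: ordered ✗; linear ✗; affine ✗; relevant ✗; unrestricted ✓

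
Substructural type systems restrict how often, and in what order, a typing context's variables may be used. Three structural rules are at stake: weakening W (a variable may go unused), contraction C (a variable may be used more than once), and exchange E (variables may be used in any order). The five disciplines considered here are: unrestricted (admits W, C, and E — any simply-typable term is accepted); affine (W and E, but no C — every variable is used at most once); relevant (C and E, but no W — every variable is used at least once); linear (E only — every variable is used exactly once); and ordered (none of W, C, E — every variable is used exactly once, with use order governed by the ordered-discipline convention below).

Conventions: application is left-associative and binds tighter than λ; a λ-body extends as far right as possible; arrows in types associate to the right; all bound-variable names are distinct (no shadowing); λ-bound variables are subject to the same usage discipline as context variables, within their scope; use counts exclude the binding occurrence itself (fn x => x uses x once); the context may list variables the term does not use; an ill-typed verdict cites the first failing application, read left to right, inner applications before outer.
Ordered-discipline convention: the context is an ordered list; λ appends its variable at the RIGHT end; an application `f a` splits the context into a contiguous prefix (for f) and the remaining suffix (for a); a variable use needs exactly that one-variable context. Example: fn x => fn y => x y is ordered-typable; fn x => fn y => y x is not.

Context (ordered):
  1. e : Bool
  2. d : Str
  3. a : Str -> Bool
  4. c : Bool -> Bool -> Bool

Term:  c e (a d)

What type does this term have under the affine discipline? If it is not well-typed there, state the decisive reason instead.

term : Bool
use counts: e: 1, d: 1, a: 1, c: 1
order of uses: c, e, a, d
typing: well-typed at Bool
all disciplines: ordered ✗, linear ✓, affine ✓, relevant ✓, unrestricted ✓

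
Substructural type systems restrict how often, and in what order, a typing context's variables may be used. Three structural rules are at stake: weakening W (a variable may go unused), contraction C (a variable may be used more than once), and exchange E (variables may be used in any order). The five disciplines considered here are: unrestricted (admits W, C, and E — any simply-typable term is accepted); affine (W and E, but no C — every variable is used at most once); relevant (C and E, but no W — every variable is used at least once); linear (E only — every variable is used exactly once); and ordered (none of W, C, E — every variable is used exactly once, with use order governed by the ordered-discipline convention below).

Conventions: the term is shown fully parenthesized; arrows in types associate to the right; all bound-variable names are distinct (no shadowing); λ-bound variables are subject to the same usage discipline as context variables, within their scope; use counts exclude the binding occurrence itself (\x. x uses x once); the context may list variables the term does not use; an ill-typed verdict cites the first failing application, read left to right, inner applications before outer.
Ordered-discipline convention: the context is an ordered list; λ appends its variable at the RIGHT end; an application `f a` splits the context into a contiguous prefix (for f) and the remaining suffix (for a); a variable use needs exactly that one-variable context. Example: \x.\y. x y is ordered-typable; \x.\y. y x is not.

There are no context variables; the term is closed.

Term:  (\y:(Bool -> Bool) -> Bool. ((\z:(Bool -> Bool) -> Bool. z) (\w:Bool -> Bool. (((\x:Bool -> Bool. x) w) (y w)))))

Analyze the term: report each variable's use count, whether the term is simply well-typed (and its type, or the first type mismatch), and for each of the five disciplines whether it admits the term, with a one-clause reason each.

use counts: y (bound)=1; z (bound)=1; w (bound)=2; x (bound)=1
use order (left to right): z, x, w, y, w
typing: well-typed — term : ((Bool -> Bool) -> Bool) -> (Bool -> Bool) -> Bool
ordered: ✗, repeated use of w ×2
linear: ✗, repeated use of w ×2
affine: ✗, repeated use of w ×2
relevant: ✓, y, z, w, x: all used, weakening unneeded
unrestricted: ✓, type-checks (((Bool -> Bool) -> Bool) -> (Bool -> Bool) -> Bool) and nothing is barred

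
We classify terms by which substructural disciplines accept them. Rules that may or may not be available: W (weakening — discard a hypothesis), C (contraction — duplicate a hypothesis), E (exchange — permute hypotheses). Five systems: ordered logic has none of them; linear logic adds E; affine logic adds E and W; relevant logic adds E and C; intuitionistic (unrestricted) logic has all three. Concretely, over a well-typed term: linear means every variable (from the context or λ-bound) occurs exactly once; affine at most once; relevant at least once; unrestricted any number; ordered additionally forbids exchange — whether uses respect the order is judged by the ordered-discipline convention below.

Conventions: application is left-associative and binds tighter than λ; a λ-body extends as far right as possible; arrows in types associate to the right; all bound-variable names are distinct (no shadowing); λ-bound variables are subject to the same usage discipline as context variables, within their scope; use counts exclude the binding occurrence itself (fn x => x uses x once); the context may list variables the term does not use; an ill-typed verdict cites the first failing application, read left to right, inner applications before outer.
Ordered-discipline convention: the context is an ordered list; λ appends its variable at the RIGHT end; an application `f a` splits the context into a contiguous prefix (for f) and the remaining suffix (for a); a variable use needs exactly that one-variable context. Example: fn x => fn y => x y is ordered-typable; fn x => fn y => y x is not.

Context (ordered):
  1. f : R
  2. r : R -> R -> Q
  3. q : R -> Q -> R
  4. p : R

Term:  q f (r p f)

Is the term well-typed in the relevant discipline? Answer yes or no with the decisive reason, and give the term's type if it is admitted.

yes — none of f, r, q, p goes unused; term : R
variable uses: f: 2×, r: 1×, q: 1×, p: 1×
order of uses: q, f, r, p, f
typing: the term checks, with type R
all disciplines: ordered ✗ · linear ✗ · affine ✗ · relevant ✓ · unrestricted ✓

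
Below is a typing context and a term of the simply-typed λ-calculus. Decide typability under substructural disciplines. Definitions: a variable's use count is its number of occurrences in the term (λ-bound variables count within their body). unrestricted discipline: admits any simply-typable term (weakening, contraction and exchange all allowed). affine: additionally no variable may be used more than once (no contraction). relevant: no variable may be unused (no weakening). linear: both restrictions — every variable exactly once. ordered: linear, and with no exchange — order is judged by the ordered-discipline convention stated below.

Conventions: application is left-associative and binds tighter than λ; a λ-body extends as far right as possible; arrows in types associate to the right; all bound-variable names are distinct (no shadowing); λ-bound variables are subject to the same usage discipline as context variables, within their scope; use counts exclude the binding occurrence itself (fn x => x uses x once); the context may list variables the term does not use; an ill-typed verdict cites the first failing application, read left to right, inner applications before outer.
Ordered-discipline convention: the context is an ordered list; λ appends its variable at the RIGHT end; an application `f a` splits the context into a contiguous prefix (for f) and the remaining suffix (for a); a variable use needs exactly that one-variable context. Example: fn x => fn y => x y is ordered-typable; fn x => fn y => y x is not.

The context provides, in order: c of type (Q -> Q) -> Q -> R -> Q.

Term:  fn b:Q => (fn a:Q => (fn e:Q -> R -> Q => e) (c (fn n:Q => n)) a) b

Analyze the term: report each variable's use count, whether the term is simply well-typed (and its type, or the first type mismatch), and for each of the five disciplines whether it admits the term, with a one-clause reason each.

counts: c: 1; b [bound]: 1; a [bound]: 1; e [bound]: 1; n [bound]: 1
uses in reading order: e, c, n, a, b
typing: the term checks, with type Q -> R -> Q
ordered: ✓, c, b, a, e, n: once each, no exchange needed
linear: ✓, single use per variable (c, b, a, e, n)
affine: ✓, none of c, b, a, e, n used more than once
relevant: ✓, at least one use each (c, b, a, e, n)
unrestricted: ✓, type-checks (Q -> R -> Q) and nothing is barred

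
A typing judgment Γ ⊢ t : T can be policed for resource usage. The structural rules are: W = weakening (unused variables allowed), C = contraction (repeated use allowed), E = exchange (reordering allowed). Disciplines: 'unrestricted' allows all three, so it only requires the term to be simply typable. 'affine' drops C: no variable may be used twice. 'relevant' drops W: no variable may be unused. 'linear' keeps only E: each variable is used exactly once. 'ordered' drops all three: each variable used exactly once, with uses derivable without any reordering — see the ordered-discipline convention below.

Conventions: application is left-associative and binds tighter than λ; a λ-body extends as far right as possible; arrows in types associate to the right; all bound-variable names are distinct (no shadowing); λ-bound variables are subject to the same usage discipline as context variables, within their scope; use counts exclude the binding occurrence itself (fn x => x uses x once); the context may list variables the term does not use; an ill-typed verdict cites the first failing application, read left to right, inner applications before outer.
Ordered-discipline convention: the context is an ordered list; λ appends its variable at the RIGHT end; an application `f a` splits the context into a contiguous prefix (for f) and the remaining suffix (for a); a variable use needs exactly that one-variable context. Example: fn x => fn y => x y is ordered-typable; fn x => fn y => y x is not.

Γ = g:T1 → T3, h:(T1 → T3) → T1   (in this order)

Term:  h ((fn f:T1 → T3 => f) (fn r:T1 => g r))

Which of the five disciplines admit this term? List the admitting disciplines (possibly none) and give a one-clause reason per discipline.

accepted by: linear, affine, relevant, unrestricted
variable uses: g: 1, h: 1, f [bound]: 1, r [bound]: 1
order of uses: h, f, g, r
typing: well-typed at T1
ordered: ✗, no contiguous prefix/suffix split fits h, f, g, r
linear: ✓, g, h, f, r: one use apiece
affine: ✓, none of g, h, f, r used more than once
relevant: ✓, g, h, f, r: all used, weakening unneeded
unrestricted: ✓, type-checks (T1) and nothing is barred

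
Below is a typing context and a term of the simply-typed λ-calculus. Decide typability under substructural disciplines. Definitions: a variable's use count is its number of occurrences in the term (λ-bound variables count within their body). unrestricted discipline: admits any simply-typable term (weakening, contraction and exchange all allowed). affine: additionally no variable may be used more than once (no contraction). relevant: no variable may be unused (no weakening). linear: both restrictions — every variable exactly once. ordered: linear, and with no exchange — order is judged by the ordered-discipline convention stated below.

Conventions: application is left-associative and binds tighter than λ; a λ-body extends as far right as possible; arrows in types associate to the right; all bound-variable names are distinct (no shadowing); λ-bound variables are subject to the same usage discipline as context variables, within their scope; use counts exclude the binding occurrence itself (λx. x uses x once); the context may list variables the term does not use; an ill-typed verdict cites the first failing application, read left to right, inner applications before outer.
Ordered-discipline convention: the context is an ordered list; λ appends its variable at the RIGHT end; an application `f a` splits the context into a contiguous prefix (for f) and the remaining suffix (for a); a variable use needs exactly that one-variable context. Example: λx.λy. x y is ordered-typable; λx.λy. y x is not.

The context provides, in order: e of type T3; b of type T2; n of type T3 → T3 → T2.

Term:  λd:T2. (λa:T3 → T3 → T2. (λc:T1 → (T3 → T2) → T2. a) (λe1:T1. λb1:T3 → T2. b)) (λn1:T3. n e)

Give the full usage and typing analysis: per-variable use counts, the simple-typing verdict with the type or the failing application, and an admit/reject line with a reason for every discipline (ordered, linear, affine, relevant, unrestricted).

use counts: e: 1; b: 1; n: 1; d (bound): 0; a (bound): 1; c (bound): 0; e1 (bound): 0; b1 (bound): 0; n1 (bound): 0
order of uses: a, b, n, e
typing: well-typed — term : T2 → T3 → T3 → T2
ordered: ✗, unused: d, c, e1, b1, n1 — weakening required
linear: ✗, unused: d, c, e1, b1, n1 — weakening required
affine: ✓, none of e, b, n, d, a, c, e1, b1, n1 used more than once
relevant: ✗, unused: d, c, e1, b1, n1 — weakening required
unrestricted: ✓, simply typable at T2 → T3 → T3 → T2; W, C, E all held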